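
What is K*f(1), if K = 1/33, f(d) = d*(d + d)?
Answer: 2/33 ≈ 0.060606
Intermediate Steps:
f(d) = 2*d**2 (f(d) = d*(2*d) = 2*d**2)
K = 1/33 ≈ 0.030303
K*f(1) = (2*1**2)/33 = (2*1)/33 = (1/33)*2 = 2/33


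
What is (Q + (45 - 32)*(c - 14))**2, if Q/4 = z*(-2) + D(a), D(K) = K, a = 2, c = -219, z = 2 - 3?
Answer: 9078169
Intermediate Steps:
z = -1
Q = 16 (Q = 4*(-1*(-2) + 2) = 4*(2 + 2) = 4*4 = 16)
(Q + (45 - 32)*(c - 14))**2 = (16 + (45 - 32)*(-219 - 14))**2 = (16 + 13*(-233))**2 = (16 - 3029)**2 = (-3013)**2 = 9078169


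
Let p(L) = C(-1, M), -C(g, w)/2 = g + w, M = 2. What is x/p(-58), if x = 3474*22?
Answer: -38214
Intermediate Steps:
C(g, w) = -2*g - 2*w (C(g, w) = -2*(g + w) = -2*g - 2*w)
x = 76428
p(L) = -2 (p(L) = -2*(-1) - 2*2 = 2 - 4 = -2)
x/p(-58) = 76428/(-2) = 76428*(-½) = -38214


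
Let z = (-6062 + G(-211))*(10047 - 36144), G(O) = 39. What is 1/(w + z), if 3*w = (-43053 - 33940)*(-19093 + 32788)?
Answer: -1/194290814 ≈ -5.1469e-9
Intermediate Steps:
w = -351473045 (w = ((-43053 - 33940)*(-19093 + 32788))/3 = (-76993*13695)/3 = (1/3)*(-1054419135) = -351473045)
z = 157182231 (z = (-6062 + 39)*(10047 - 36144) = -6023*(-26097) = 157182231)
1/(w + z) = 1/(-351473045 + 157182231) = 1/(-194290814) = -1/194290814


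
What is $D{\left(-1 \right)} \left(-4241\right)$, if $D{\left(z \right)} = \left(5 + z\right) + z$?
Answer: $-12723$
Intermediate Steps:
$D{\left(z \right)} = 5 + 2 z$
$D{\left(-1 \right)} \left(-4241\right) = \left(5 + 2 \left(-1\right)\right) \left(-4241\right) = \left(5 - 2\right) \left(-4241\right) = 3 \left(-4241\right) = -12723$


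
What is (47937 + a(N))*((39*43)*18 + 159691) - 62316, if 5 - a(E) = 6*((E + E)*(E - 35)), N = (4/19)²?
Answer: 1186774819132274/130321 ≈ 9.1066e+9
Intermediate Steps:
N = 16/361 (N = (4*(1/19))² = (4/19)² = 16/361 ≈ 0.044321)
a(E) = 5 - 12*E*(-35 + E) (a(E) = 5 - 6*(E + E)*(E - 35) = 5 - 6*(2*E)*(-35 + E) = 5 - 6*2*E*(-35 + E) = 5 - 12*E*(-35 + E))
(47937 + a(N))*((39*43)*18 + 159691) - 62316 = (47937 + (5 - 12*(16/361)² + 420*(16/361)))*((39*43)*18 + 159691) - 62316 = (47937 + (5 - 12*256/130321 + 6720/361))*(1677*18 + 159691) - 62316 = (47937 + (5 - 3072/130321 + 6720/361))*(30186 + 159691) - 62316 = (47937 + 3074453/130321)*189877 - 62316 = (6250272230/130321)*189877 - 62316 = 1186782940215710/130321 - 62316 = 1186774819132274/130321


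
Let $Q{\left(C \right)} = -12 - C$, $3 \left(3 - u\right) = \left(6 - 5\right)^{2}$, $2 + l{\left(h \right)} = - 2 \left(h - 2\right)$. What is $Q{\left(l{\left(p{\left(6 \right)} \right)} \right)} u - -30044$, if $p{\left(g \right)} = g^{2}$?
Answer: $\frac{90596}{3} \approx 30199.0$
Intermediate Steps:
$l{\left(h \right)} = 2 - 2 h$ ($l{\left(h \right)} = -2 - 2 \left(h - 2\right) = -2 - 2 \left(-2 + h\right) = -2 - \left(-4 + 2 h\right) = 2 - 2 h$)
$u = \frac{8}{3}$ ($u = 3 - \frac{\left(6 - 5\right)^{2}}{3} = 3 - \frac{1^{2}}{3} = 3 - \frac{1}{3} = \frac{8}{3} \approx 2.6667$)
$Q{\left(l{\left(p{\left(6 \right)} \right)} \right)} u - -30044 = \left(-12 - \left(2 - 2 \cdot 6^{2}\right)\right) \frac{8}{3} - -30044 = \left(-12 - \left(2 - 72\right)\right) \frac{8}{3} + 30044 = \left(-12 - -70\right) \frac{8}{3} + 30044 = \left(-12 + 70\right) \frac{8}{3} + 30044 = 58 \cdot \frac{8}{3} + 30044 = \frac{464}{3} + 30044 = \frac{90596}{3}$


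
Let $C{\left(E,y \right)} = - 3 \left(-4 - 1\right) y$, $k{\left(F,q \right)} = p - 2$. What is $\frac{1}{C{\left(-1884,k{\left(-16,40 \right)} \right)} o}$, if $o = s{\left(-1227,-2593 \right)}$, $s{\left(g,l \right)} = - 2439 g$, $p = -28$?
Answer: $- \frac{1}{1346693850} \approx -7.4256 \cdot 10^{-10}$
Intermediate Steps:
$k{\left(F,q \right)} = -30$ ($k{\left(F,q \right)} = -28 - 2 = -30$)
$C{\left(E,y \right)} = 15 y$ ($C{\left(E,y \right)} = \left(-3\right) \left(-5\right) y = 15 y$)
$o = 2992653$ ($o = \left(-2439\right) \left(-1227\right) = 2992653$)
$\frac{1}{C{\left(-1884,k{\left(-16,40 \right)} \right)} o} = \frac{1}{15 \left(-30\right) 2992653} = \frac{1}{-450} \cdot \frac{1}{2992653} = \left(- \frac{1}{450}\right) \frac{1}{2992653} = - \frac{1}{1346693850}$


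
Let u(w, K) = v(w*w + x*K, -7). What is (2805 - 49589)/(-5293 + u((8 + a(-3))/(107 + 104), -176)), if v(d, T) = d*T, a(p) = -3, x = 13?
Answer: -520717616/119349627 ≈ -4.3630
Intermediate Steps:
v(d, T) = T*d
u(w, K) = -91*K - 7*w**2 (u(w, K) = -7*(w*w + 13*K) = -7*(w**2 + 13*K) = -91*K - 7*w**2)
(2805 - 49589)/(-5293 + u((8 + a(-3))/(107 + 104), -176)) = (2805 - 49589)/(-5293 + (-91*(-176) - 7*(8 - 3)**2/(107 + 104)**2)) = -46784/(-5293 + (16016 - 7*(5/211)**2)) = -46784/(-5293 + (16016 - 7*25/44521)) = -46784/(-5293 + (16016 - 175/44521)) = -46784/(-5293 + 713048161/44521) = -46784/477398508/44521 = -46784*44521/477398508 = -520717616/119349627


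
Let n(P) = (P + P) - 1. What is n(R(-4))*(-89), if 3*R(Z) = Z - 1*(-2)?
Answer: 623/3 ≈ 207.67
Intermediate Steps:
R(Z) = ⅔ + Z/3 (R(Z) = (Z - 1*(-2))/3 = (Z + 2)/3 = (2 + Z)/3 = ⅔ + Z/3)
n(P) = -1 + 2*P (n(P) = 2*P - 1 = -1 + 2*P)
n(R(-4))*(-89) = (-1 + 2*(⅔ + (⅓)*(-4)))*(-89) = (-1 + 2*(⅔ - 4/3))*(-89) = (-1 + 2*(-⅔))*(-89) = (-1 - 4/3)*(-89) = -7/3*(-89) = 623/3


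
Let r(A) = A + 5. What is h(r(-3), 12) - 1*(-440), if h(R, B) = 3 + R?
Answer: 445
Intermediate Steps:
r(A) = 5 + A
h(r(-3), 12) - 1*(-440) = (3 + (5 - 3)) - 1*(-440) = (3 + 2) + 440 = 5 + 440 = 445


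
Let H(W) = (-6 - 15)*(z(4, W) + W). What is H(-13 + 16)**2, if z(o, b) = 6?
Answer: 35721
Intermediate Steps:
H(W) = -126 - 21*W (H(W) = (-6 - 15)*(6 + W) = -21*(6 + W) = -126 - 21*W)
H(-13 + 16)**2 = (-126 - 21*(-13 + 16))**2 = (-126 - 21*3)**2 = (-126 - 63)**2 = (-189)**2 = 35721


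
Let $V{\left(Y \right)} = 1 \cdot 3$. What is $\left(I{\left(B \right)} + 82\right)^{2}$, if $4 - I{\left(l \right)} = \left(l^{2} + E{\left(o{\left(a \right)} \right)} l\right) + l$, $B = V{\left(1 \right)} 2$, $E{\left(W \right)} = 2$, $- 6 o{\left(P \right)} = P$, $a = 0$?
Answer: $1024$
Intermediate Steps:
$o{\left(P \right)} = - \frac{P}{6}$
$V{\left(Y \right)} = 3$
$B = 6$ ($B = 3 \cdot 2 = 6$)
$I{\left(l \right)} = 4 - l^{2} - 3 l$ ($I{\left(l \right)} = 4 - \left(\left(l^{2} + 2 l\right) + l\right) = 4 - \left(l^{2} + 3 l\right) = 4 - l^{2} - 3 l$)
$\left(I{\left(B \right)} + 82\right)^{2} = \left(\left(4 - 6^{2} - 18\right) + 82\right)^{2} = \left(\left(4 - 36 - 18\right) + 82\right)^{2} = \left(-50 + 82\right)^{2} = 32^{2} = 1024$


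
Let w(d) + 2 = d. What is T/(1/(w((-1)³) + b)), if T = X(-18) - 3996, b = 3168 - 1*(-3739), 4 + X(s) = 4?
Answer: -27588384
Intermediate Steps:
w(d) = -2 + d
X(s) = 0 (X(s) = -4 + 4 = 0)
b = 6907 (b = 3168 + 3739 = 6907)
T = -3996 (T = 0 - 3996 = -3996)
T/(1/(w((-1)³) + b)) = -(27592380 - 3996) = -3996/(1/((-2 - 1) + 6907)) = -3996/(1/(-3 + 6907)) = -3996/(1/6904) = -3996/1/6904 = -3996*6904 = -27588384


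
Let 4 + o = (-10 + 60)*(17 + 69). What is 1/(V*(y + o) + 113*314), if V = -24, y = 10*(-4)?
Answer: -1/66662 ≈ -1.5001e-5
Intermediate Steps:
y = -40
o = 4296 (o = -4 + (-10 + 60)*(17 + 69) = -4 + 50*86 = -4 + 4300 = 4296)
1/(V*(y + o) + 113*314) = 1/(-24*(-40 + 4296) + 113*314) = 1/(-24*4256 + 35482) = 1/(-102144 + 35482) = 1/(-66662) = -1/66662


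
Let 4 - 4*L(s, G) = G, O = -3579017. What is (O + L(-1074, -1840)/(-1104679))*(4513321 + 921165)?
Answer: -21486136661887343944/1104679 ≈ -1.9450e+13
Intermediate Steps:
L(s, G) = 1 - G/4
(O + L(-1074, -1840)/(-1104679))*(4513321 + 921165) = (-3579017 + (1 - ¼*(-1840))/(-1104679))*(4513321 + 921165) = (-3579017 + (1 + 460)*(-1/1104679))*5434486 = (-3579017 + 461*(-1/1104679))*5434486 = (-3579017 - 461/1104679)*5434486 = -3953664921004/1104679*5434486 = -21486136661887343944/1104679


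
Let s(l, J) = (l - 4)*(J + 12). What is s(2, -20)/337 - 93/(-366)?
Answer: 12399/41114 ≈ 0.30158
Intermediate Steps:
s(l, J) = (-4 + l)*(12 + J)
s(2, -20)/337 - 93/(-366) = (-48 - 4*(-20) + 12*2 - 20*2)/337 - 93/(-366) = (-48 + 80 + 24 - 40)*(1/337) - 93*(-1/366) = 16*(1/337) + 31/122 = 16/337 + 31/122 = 12399/41114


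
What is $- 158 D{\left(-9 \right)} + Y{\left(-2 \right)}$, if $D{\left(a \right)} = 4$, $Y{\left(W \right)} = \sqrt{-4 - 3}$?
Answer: $-632 + i \sqrt{7} \approx -632.0 + 2.6458 i$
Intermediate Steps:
$Y{\left(W \right)} = i \sqrt{7}$ ($Y{\left(W \right)} = \sqrt{-7} = i \sqrt{7}$)
$- 158 D{\left(-9 \right)} + Y{\left(-2 \right)} = \left(-158\right) 4 + i \sqrt{7} = -632 + i \sqrt{7}$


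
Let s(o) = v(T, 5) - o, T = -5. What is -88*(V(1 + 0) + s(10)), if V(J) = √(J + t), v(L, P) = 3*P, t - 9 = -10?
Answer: -440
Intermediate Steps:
t = -1 (t = 9 - 10 = -1)
s(o) = 15 - o (s(o) = 3*5 - o = 15 - o)
V(J) = √(-1 + J) (V(J) = √(J - 1) = √(-1 + J))
-88*(V(1 + 0) + s(10)) = -88*(√(-1 + (1 + 0)) + (15 - 1*10)) = -88*(√(-1 + 1) + (15 - 10)) = -88*(√0 + 5) = -88*(0 + 5) = -88*5 = -440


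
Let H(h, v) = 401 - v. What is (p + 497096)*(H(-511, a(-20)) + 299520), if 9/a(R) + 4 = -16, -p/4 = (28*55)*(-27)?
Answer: 994863443366/5 ≈ 1.9897e+11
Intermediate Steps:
p = 166320 (p = -4*28*55*(-27) = -6160*(-27) = -4*(-41580) = 166320)
a(R) = -9/20 (a(R) = 9/(-4 - 16) = 9/(-20) = 9*(-1/20) = -9/20)
(p + 497096)*(H(-511, a(-20)) + 299520) = (166320 + 497096)*((401 - 1*(-9/20)) + 299520) = 663416*((401 + 9/20) + 299520) = 663416*(8029/20 + 299520) = 663416*(5998429/20) = 994863443366/5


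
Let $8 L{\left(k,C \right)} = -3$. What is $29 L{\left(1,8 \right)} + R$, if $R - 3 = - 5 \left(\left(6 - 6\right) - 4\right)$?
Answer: $\frac{97}{8} \approx 12.125$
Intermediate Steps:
$L{\left(k,C \right)} = - \frac{3}{8}$ ($L{\left(k,C \right)} = \frac{1}{8} \left(-3\right) = - \frac{3}{8}$)
$R = 23$ ($R = 3 - 5 \left(\left(6 - 6\right) - 4\right) = 3 - 5 \left(0 - 4\right) = 3 - -20 = 3 + 20 = 23$)
$29 L{\left(1,8 \right)} + R = 29 \left(- \frac{3}{8}\right) + 23 = - \frac{87}{8} + 23 = \frac{97}{8}$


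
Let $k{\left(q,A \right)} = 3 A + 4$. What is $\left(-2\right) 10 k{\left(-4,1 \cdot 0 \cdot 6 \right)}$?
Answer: $-80$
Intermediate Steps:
$k{\left(q,A \right)} = 4 + 3 A$
$\left(-2\right) 10 k{\left(-4,1 \cdot 0 \cdot 6 \right)} = \left(-2\right) 10 \left(4 + 3 \cdot 1 \cdot 0 \cdot 6\right) = - 20 \left(4 + 3 \cdot 0 \cdot 6\right) = - 20 \left(4 + 3 \cdot 0\right) = - 20 \left(4 + 0\right) = \left(-20\right) 4 = -80$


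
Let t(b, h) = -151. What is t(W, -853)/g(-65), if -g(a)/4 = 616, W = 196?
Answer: 151/2464 ≈ 0.061282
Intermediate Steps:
g(a) = -2464 (g(a) = -4*616 = -2464)
t(W, -853)/g(-65) = -151/(-2464) = -151*(-1/2464) = 151/2464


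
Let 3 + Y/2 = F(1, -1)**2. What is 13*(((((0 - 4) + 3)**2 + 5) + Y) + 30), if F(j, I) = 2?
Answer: 494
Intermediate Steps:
Y = 2 (Y = -6 + 2*2**2 = -6 + 2*4 = -6 + 8 = 2)
13*(((((0 - 4) + 3)**2 + 5) + Y) + 30) = 13*(((((0 - 4) + 3)**2 + 5) + 2) + 30) = 13*((((-4 + 3)**2 + 5) + 2) + 30) = 13*((((-1)**2 + 5) + 2) + 30) = 13*(((1 + 5) + 2) + 30) = 13*((6 + 2) + 30) = 13*(8 + 30) = 13*38 = 494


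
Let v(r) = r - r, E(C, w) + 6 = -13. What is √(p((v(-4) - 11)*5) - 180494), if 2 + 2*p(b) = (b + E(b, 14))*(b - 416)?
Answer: 2*I*√40767 ≈ 403.82*I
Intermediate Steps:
E(C, w) = -19 (E(C, w) = -6 - 13 = -19)
v(r) = 0
p(b) = -1 + (-416 + b)*(-19 + b)/2 (p(b) = -1 + ((b - 19)*(b - 416))/2 = -1 + ((-19 + b)*(-416 + b))/2 = -1 + ((-416 + b)*(-19 + b))/2 = -1 + (-416 + b)*(-19 + b)/2)
√(p((v(-4) - 11)*5) - 180494) = √((3951 + ((0 - 11)*5)²/2 - 435*(0 - 11)*5/2) - 180494) = √((3951 + (-11*5)²/2 - (-4785)*5/2) - 180494) = √((3951 + (½)*(-55)² - 435/2*(-55)) - 180494) = √((3951 + (½)*3025 + 23925/2) - 180494) = √((3951 + 3025/2 + 23925/2) - 180494) = √(17426 - 180494) = √(-163068) = 2*I*√40767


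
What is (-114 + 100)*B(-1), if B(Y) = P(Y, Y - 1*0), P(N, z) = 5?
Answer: -70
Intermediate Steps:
B(Y) = 5
(-114 + 100)*B(-1) = (-114 + 100)*5 = -14*5 = -70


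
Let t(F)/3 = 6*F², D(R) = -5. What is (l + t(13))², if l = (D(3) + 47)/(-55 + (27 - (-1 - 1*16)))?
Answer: 1116896400/121 ≈ 9.2305e+6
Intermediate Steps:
t(F) = 18*F² (t(F) = 3*(6*F²) = 18*F²)
l = -42/11 (l = (-5 + 47)/(-55 + (27 - (-1 - 1*16))) = 42/(-55 + (27 - (-1 - 16))) = 42/(-55 + (27 - 1*(-17))) = 42/(-55 + (27 + 17)) = 42/(-55 + 44) = 42/(-11) = 42*(-1/11) = -42/11 ≈ -3.8182)
(l + t(13))² = (-42/11 + 18*13²)² = (-42/11 + 18*169)² = (-42/11 + 3042)² = (33420/11)² = 1116896400/121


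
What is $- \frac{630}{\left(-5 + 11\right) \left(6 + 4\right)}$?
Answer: $- \frac{21}{2} \approx -10.5$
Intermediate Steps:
$- \frac{630}{\left(-5 + 11\right) \left(6 + 4\right)} = - \frac{630}{6 \cdot 10} = - \frac{630}{60} = \left(-630\right) \frac{1}{60} = - \frac{21}{2}$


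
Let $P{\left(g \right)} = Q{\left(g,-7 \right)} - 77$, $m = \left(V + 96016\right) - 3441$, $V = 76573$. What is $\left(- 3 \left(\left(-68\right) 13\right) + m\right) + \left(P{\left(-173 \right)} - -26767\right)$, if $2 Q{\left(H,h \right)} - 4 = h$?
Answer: $\frac{396977}{2} \approx 1.9849 \cdot 10^{5}$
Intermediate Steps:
$Q{\left(H,h \right)} = 2 + \frac{h}{2}$
$m = 169148$ ($m = \left(76573 + 96016\right) - 3441 = 172589 - 3441 = 169148$)
$P{\left(g \right)} = - \frac{157}{2}$ ($P{\left(g \right)} = \left(2 + \frac{1}{2} \left(-7\right)\right) - 77 = \left(2 - \frac{7}{2}\right) - 77 = - \frac{3}{2} - 77 = - \frac{157}{2}$)
$\left(- 3 \left(\left(-68\right) 13\right) + m\right) + \left(P{\left(-173 \right)} - -26767\right) = \left(- 3 \left(\left(-68\right) 13\right) + 169148\right) - - \frac{53377}{2} = \left(\left(-3\right) \left(-884\right) + 169148\right) + \left(- \frac{157}{2} + 26767\right) = \left(2652 + 169148\right) + \frac{53377}{2} = 171800 + \frac{53377}{2} = \frac{396977}{2}$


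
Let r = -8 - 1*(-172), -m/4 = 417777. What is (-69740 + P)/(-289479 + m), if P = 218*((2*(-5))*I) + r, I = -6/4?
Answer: 22102/653529 ≈ 0.033819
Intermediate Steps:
I = -3/2 (I = -6*1/4 = -3/2 ≈ -1.5000)
m = -1671108 (m = -4*417777 = -1671108)
r = 164 (r = -8 + 172 = 164)
P = 3434 (P = 218*((2*(-5))*(-3/2)) + 164 = 218*(-10*(-3/2)) + 164 = 218*15 + 164 = 3270 + 164 = 3434)
(-69740 + P)/(-289479 + m) = (-69740 + 3434)/(-289479 - 1671108) = -66306/(-1960587) = -66306*(-1/1960587) = 22102/653529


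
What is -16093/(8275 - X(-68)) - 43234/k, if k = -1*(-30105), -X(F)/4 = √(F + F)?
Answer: (-345872*√34 + 842241115*I)/(30105*(-8275*I + 8*√34)) ≈ -3.3808 + 0.010963*I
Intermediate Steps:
X(F) = -4*√2*√F (X(F) = -4*√(F + F) = -4*√2*√F)
k = 30105
-16093/(8275 - X(-68)) - 43234/k = -16093/(8275 - (-4)*√2*√(-68)) - 43234/30105 = -16093/(8275 - (-4)*√2*2*I*√17) - 43234*1/30105 = -16093/(8275 - (-8)*I*√34) - 43234/30105 = -16093/(8275 + 8*I*√34) - 43234/30105 = -43234/30105 - 16093/(8275 + 8*I*√34)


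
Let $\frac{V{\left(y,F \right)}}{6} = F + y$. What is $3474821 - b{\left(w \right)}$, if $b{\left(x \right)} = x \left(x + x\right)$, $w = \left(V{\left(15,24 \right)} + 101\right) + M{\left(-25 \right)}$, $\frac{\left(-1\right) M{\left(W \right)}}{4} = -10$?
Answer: $3193571$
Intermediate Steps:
$M{\left(W \right)} = 40$ ($M{\left(W \right)} = \left(-4\right) \left(-10\right) = 40$)
$V{\left(y,F \right)} = 6 F + 6 y$ ($V{\left(y,F \right)} = 6 \left(F + y\right) = 6 F + 6 y$)
$w = 375$ ($w = \left(\left(6 \cdot 24 + 6 \cdot 15\right) + 101\right) + 40 = \left(\left(144 + 90\right) + 101\right) + 40 = \left(234 + 101\right) + 40 = 335 + 40 = 375$)
$b{\left(x \right)} = 2 x^{2}$ ($b{\left(x \right)} = x 2 x = 2 x^{2}$)
$3474821 - b{\left(w \right)} = 3474821 - 2 \cdot 375^{2} = 3474821 - 2 \cdot 140625 = 3474821 - 281250 = 3193571$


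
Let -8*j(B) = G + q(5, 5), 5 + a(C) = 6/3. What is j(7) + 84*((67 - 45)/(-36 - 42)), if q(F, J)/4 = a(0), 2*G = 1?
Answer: -4629/208 ≈ -22.255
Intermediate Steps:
G = ½ (G = (½)*1 = ½ ≈ 0.50000)
a(C) = -3 (a(C) = -5 + 6/3 = -5 + 6*(⅓) = -5 + 2 = -3)
q(F, J) = -12 (q(F, J) = 4*(-3) = -12)
j(B) = 23/16 (j(B) = -(½ - 12)/8 = -⅛*(-23/2) = 23/16)
j(7) + 84*((67 - 45)/(-36 - 42)) = 23/16 + 84*((67 - 45)/(-36 - 42)) = 23/16 + 84*(22/(-78)) = 23/16 + 84*(22*(-1/78)) = 23/16 + 84*(-11/39) = 23/16 - 308/13 = -4629/208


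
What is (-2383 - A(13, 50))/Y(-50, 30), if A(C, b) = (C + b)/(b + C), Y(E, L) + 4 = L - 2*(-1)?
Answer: -596/7 ≈ -85.143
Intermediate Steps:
Y(E, L) = -2 + L (Y(E, L) = -4 + (L - 2*(-1)) = -4 + (L + 2) = -4 + (2 + L) = -2 + L)
A(C, b) = 1 (A(C, b) = (C + b)/(C + b) = 1)
(-2383 - A(13, 50))/Y(-50, 30) = (-2383 - 1*1)/(-2 + 30) = (-2383 - 1)/28 = -2384*1/28 = -596/7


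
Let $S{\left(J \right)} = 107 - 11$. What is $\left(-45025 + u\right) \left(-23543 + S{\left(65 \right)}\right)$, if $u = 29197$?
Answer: $371119116$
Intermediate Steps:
$S{\left(J \right)} = 96$ ($S{\left(J \right)} = 107 - 11 = 96$)
$\left(-45025 + u\right) \left(-23543 + S{\left(65 \right)}\right) = \left(-45025 + 29197\right) \left(-23543 + 96\right) = \left(-15828\right) \left(-23447\right) = 371119116$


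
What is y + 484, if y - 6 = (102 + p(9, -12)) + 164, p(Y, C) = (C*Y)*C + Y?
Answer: 2061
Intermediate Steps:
p(Y, C) = Y + Y*C² (p(Y, C) = Y*C² + Y = Y + Y*C²)
y = 1577 (y = 6 + ((102 + 9*(1 + (-12)²)) + 164) = 6 + ((102 + 9*(1 + 144)) + 164) = 6 + ((102 + 9*145) + 164) = 6 + ((102 + 1305) + 164) = 6 + (1407 + 164) = 6 + 1571 = 1577)
y + 484 = 1577 + 484 = 2061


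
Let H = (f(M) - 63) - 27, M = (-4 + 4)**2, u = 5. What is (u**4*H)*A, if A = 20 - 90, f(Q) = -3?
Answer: 4068750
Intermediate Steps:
M = 0 (M = 0**2 = 0)
A = -70
H = -93 (H = (-3 - 63) - 27 = -66 - 27 = -93)
(u**4*H)*A = (5**4*(-93))*(-70) = (625*(-93))*(-70) = -58125*(-70) = 4068750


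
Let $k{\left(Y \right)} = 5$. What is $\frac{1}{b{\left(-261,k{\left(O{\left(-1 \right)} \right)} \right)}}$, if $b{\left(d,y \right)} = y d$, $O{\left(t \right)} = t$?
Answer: $- \frac{1}{1305} \approx -0.00076628$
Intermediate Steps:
$b{\left(d,y \right)} = d y$
$\frac{1}{b{\left(-261,k{\left(O{\left(-1 \right)} \right)} \right)}} = \frac{1}{\left(-261\right) 5} = \frac{1}{-1305} = - \frac{1}{1305}$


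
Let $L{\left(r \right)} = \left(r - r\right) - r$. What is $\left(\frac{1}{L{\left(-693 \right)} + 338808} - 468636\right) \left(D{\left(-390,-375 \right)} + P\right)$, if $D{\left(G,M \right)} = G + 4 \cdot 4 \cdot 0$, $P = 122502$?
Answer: $- \frac{6476103708407040}{113167} \approx -5.7226 \cdot 10^{10}$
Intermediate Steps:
$L{\left(r \right)} = - r$ ($L{\left(r \right)} = 0 - r = - r$)
$D{\left(G,M \right)} = G$ ($D{\left(G,M \right)} = G + 16 \cdot 0 = G + 0 = G$)
$\left(\frac{1}{L{\left(-693 \right)} + 338808} - 468636\right) \left(D{\left(-390,-375 \right)} + P\right) = \left(\frac{1}{\left(-1\right) \left(-693\right) + 338808} - 468636\right) \left(-390 + 122502\right) = \left(\frac{1}{693 + 338808} - 468636\right) 122112 = \left(\frac{1}{339501} - 468636\right) 122112 = \left(- \frac{159102390635}{339501}\right) 122112 = - \frac{6476103708407040}{113167}$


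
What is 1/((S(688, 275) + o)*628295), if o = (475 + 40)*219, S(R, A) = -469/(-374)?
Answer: 374/26502776759405 ≈ 1.4112e-11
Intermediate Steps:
S(R, A) = 469/374 (S(R, A) = -469*(-1/374) = 469/374)
o = 112785 (o = 515*219 = 112785)
1/((S(688, 275) + o)*628295) = 1/((469/374 + 112785)*628295) = (1/628295)/(42182059/374) = (374/42182059)*(1/628295) = 374/26502776759405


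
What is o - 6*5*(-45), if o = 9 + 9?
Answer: 1368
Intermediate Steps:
o = 18
o - 6*5*(-45) = 18 - 6*5*(-45) = 18 - 30*(-45) = 18 + 1350 = 1368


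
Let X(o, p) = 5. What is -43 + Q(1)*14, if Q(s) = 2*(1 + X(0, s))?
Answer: 125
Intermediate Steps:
Q(s) = 12 (Q(s) = 2*(1 + 5) = 2*6 = 12)
-43 + Q(1)*14 = -43 + 12*14 = -43 + 168 = 125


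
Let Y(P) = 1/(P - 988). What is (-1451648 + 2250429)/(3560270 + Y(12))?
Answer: 779610256/3474823519 ≈ 0.22436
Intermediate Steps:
Y(P) = 1/(-988 + P)
(-1451648 + 2250429)/(3560270 + Y(12)) = (-1451648 + 2250429)/(3560270 + 1/(-988 + 12)) = 798781/(3560270 + 1/(-976)) = 798781/(3560270 - 1/976) = 798781/(3474823519/976) = 798781*(976/3474823519) = 779610256/3474823519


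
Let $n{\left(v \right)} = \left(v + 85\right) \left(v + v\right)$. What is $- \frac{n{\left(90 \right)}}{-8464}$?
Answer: $\frac{7875}{2116} \approx 3.7216$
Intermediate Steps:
$n{\left(v \right)} = 2 v \left(85 + v\right)$ ($n{\left(v \right)} = \left(85 + v\right) 2 v = 2 v \left(85 + v\right)$)
$- \frac{n{\left(90 \right)}}{-8464} = - \frac{2 \cdot 90 \left(85 + 90\right)}{-8464} = - \frac{2 \cdot 90 \cdot 175 \left(-1\right)}{8464} = - \frac{31500 \left(-1\right)}{8464} = \left(-1\right) \left(- \frac{7875}{2116}\right) = \frac{7875}{2116}$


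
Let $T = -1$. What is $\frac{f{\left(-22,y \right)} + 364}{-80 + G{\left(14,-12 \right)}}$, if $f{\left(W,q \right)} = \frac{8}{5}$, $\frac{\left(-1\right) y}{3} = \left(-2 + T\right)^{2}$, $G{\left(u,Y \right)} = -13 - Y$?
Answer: $- \frac{1828}{405} \approx -4.5136$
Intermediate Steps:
$y = -27$ ($y = - 3 \left(-2 - 1\right)^{2} = - 3 \left(-3\right)^{2} = \left(-3\right) 9 = -27$)
$f{\left(W,q \right)} = \frac{8}{5}$ ($f{\left(W,q \right)} = 8 \cdot \frac{1}{5} = \frac{8}{5}$)
$\frac{f{\left(-22,y \right)} + 364}{-80 + G{\left(14,-12 \right)}} = \frac{\frac{8}{5} + 364}{-80 - 1} = \frac{1828}{5 \left(-80 + \left(-13 + 12\right)\right)} = \frac{1828}{5 \left(-80 - 1\right)} = \frac{1828}{5 \left(-81\right)} = \frac{1828}{5} \left(- \frac{1}{81}\right) = - \frac{1828}{405}$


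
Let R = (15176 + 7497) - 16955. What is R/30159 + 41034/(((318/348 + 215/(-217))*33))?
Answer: -576872261090/35718309 ≈ -16151.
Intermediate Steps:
R = 5718 (R = 22673 - 16955 = 5718)
R/30159 + 41034/(((318/348 + 215/(-217))*33)) = 5718/30159 + 41034/(((318/348 + 215/(-217))*33)) = 5718*(1/30159) + 41034/(((318*(1/348) + 215*(-1/217))*33)) = 1906/10053 + 41034/(((53/58 - 215/217)*33)) = 1906/10053 + 41034/((-969/12586*33)) = 1906/10053 + 41034/(-31977/12586) = 1906/10053 + 41034*(-12586/31977) = 1906/10053 - 172151308/10659 = -576872261090/35718309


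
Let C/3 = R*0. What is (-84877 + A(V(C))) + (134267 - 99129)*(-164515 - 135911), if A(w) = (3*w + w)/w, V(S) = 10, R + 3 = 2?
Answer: -10556453661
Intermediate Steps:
R = -1 (R = -3 + 2 = -1)
C = 0 (C = 3*(-1*0) = 3*0 = 0)
A(w) = 4 (A(w) = (4*w)/w = 4)
(-84877 + A(V(C))) + (134267 - 99129)*(-164515 - 135911) = (-84877 + 4) + (134267 - 99129)*(-164515 - 135911) = -84873 + 35138*(-300426) = -84873 - 10556368788 = -10556453661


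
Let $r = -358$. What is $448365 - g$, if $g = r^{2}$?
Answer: $320201$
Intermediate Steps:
$g = 128164$ ($g = \left(-358\right)^{2} = 128164$)
$448365 - g = 448365 - 128164 = 320201$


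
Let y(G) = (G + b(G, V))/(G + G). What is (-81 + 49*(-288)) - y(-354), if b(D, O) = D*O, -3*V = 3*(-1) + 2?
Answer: -42581/3 ≈ -14194.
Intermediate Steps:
V = ⅓ (V = -(3*(-1) + 2)/3 = -(-3 + 2)/3 = -⅓*(-1) = ⅓ ≈ 0.33333)
y(G) = ⅔ (y(G) = (G + G*(⅓))/(G + G) = (G + G/3)/((2*G)) = (4*G/3)*(1/(2*G)) = ⅔)
(-81 + 49*(-288)) - y(-354) = (-81 + 49*(-288)) - 1*⅔ = (-81 - 14112) - ⅔ = -14193 - ⅔ = -42581/3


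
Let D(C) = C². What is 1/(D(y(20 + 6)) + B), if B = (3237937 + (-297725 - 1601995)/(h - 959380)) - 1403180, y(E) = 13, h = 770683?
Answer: 62899/115415643714 ≈ 5.4498e-7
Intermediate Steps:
B = 115405013783/62899 (B = (3237937 + (-297725 - 1601995)/(770683 - 959380)) - 1403180 = (3237937 - 1899720/(-188697)) - 1403180 = (3237937 - 1899720*(-1/188697)) - 1403180 = (3237937 + 633240/62899) - 1403180 = 203663632603/62899 - 1403180 = 115405013783/62899 ≈ 1.8348e+6)
1/(D(y(20 + 6)) + B) = 1/(13² + 115405013783/62899) = 1/(169 + 115405013783/62899) = 1/(115415643714/62899) = 62899/115415643714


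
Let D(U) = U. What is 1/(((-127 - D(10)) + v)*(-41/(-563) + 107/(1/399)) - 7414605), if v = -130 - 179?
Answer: -563/14894567815 ≈ -3.7799e-8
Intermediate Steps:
v = -309
1/(((-127 - D(10)) + v)*(-41/(-563) + 107/(1/399)) - 7414605) = 1/(((-127 - 1*10) - 309)*(-41/(-563) + 107/(1/399)) - 7414605) = 1/(((-127 - 10) - 309)*(-41*(-1/563) + 107/(1/399)) - 7414605) = 1/((-137 - 309)*(41/563 + 107*399) - 7414605) = 1/(-446*(41/563 + 42693) - 7414605) = 1/(-446*24036200/563 - 7414605) = 1/(-10720145200/563 - 7414605) = 1/(-14894567815/563) = -563/14894567815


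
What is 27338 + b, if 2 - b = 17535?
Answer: 9805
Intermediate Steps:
b = -17533 (b = 2 - 1*17535 = 2 - 17535 = -17533)
27338 + b = 27338 - 17533 = 9805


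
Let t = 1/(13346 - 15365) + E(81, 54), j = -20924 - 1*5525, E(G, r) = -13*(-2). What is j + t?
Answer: -53348038/2019 ≈ -26423.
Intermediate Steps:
E(G, r) = 26
j = -26449 (j = -20924 - 5525 = -26449)
t = 52493/2019 (t = 1/(13346 - 15365) + 26 = 1/(-2019) + 26 = -1/2019 + 26 = 52493/2019 ≈ 26.000)
j + t = -26449 + 52493/2019 = -53348038/2019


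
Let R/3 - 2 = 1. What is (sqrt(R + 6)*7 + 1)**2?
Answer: 736 + 14*sqrt(15) ≈ 790.22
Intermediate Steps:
R = 9 (R = 6 + 3*1 = 6 + 3 = 9)
(sqrt(R + 6)*7 + 1)**2 = (sqrt(9 + 6)*7 + 1)**2 = (sqrt(15)*7 + 1)**2 = (7*sqrt(15) + 1)**2 = (1 + 7*sqrt(15))**2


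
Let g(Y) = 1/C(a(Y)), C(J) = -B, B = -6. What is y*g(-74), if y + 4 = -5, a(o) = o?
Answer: -3/2 ≈ -1.5000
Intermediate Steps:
y = -9 (y = -4 - 5 = -9)
C(J) = 6 (C(J) = -1*(-6) = 6)
g(Y) = ⅙ (g(Y) = 1/6 = ⅙)
y*g(-74) = -9*⅙ = -3/2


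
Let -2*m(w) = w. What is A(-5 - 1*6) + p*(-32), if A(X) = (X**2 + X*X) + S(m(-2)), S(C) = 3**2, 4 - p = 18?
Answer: 699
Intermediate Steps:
m(w) = -w/2
p = -14 (p = 4 - 1*18 = 4 - 18 = -14)
S(C) = 9
A(X) = 9 + 2*X**2 (A(X) = (X**2 + X*X) + 9 = (X**2 + X**2) + 9 = 2*X**2 + 9 = 9 + 2*X**2)
A(-5 - 1*6) + p*(-32) = (9 + 2*(-5 - 1*6)**2) - 14*(-32) = (9 + 2*(-5 - 6)**2) + 448 = (9 + 2*(-11)**2) + 448 = (9 + 2*121) + 448 = (9 + 242) + 448 = 251 + 448 = 699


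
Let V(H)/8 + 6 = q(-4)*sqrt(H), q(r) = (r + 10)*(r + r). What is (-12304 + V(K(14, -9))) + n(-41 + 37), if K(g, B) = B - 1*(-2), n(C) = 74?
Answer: -12278 - 384*I*sqrt(7) ≈ -12278.0 - 1016.0*I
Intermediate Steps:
K(g, B) = 2 + B (K(g, B) = B + 2 = 2 + B)
q(r) = 2*r*(10 + r) (q(r) = (10 + r)*(2*r) = 2*r*(10 + r))
V(H) = -48 - 384*sqrt(H) (V(H) = -48 + 8*((2*(-4)*(10 - 4))*sqrt(H)) = -48 + 8*((2*(-4)*6)*sqrt(H)) = -48 + 8*(-48*sqrt(H)) = -48 - 384*sqrt(H))
(-12304 + V(K(14, -9))) + n(-41 + 37) = (-12304 + (-48 - 384*sqrt(2 - 9))) + 74 = (-12304 + (-48 - 384*I*sqrt(7))) + 74 = (-12352 - 384*I*sqrt(7)) + 74 = -12278 - 384*I*sqrt(7)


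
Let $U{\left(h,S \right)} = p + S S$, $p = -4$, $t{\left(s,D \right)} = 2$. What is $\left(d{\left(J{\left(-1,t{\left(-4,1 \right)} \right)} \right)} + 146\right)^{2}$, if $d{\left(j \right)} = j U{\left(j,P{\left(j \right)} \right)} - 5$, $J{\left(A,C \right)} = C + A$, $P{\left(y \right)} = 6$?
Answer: $29929$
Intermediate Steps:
$J{\left(A,C \right)} = A + C$
$U{\left(h,S \right)} = -4 + S^{2}$ ($U{\left(h,S \right)} = -4 + S S = -4 + S^{2}$)
$d{\left(j \right)} = -5 + 32 j$ ($d{\left(j \right)} = j \left(-4 + 6^{2}\right) - 5 = j \left(-4 + 36\right) - 5 = j 32 - 5 = 32 j - 5 = -5 + 32 j$)
$\left(d{\left(J{\left(-1,t{\left(-4,1 \right)} \right)} \right)} + 146\right)^{2} = \left(\left(-5 + 32 \left(-1 + 2\right)\right) + 146\right)^{2} = \left(\left(-5 + 32 \cdot 1\right) + 146\right)^{2} = \left(\left(-5 + 32\right) + 146\right)^{2} = \left(27 + 146\right)^{2} = 173^{2} = 29929$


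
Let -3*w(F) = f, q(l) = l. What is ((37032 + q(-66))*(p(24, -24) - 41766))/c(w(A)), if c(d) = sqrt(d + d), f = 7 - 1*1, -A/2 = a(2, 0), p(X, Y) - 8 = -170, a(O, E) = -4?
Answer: 774955224*I ≈ 7.7496e+8*I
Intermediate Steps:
p(X, Y) = -162 (p(X, Y) = 8 - 170 = -162)
A = 8 (A = -2*(-4) = 8)
f = 6 (f = 7 - 1 = 6)
w(F) = -2 (w(F) = -1/3*6 = -2)
c(d) = sqrt(2)*sqrt(d) (c(d) = sqrt(2*d) = sqrt(2)*sqrt(d))
((37032 + q(-66))*(p(24, -24) - 41766))/c(w(A)) = ((37032 - 66)*(-162 - 41766))/((sqrt(2)*sqrt(-2))) = (36966*(-41928))/((sqrt(2)*(I*sqrt(2)))) = -1549910448*(-I/2) = -(-774955224)*I = 774955224*I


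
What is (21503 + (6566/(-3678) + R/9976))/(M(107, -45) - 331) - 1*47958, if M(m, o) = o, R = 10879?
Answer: -7702579394339/160419648 ≈ -48015.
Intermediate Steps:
(21503 + (6566/(-3678) + R/9976))/(M(107, -45) - 331) - 1*47958 = (21503 + (6566/(-3678) + 10879/9976))/(-45 - 331) - 1*47958 = (21503 + (6566*(-1/3678) + 10879*(1/9976)))/(-376) - 47958 = (21503 + (-3283/1839 + 253/232))*(-1/376) - 47958 = (21503 - 296389/426648)*(-1/376) - 47958 = (9173915555/426648)*(-1/376) - 47958 = -9173915555/160419648 - 47958 = -7702579394339/160419648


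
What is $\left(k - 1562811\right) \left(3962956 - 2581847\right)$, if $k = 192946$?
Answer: $-1891932880285$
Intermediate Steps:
$\left(k - 1562811\right) \left(3962956 - 2581847\right) = \left(192946 - 1562811\right) \left(3962956 - 2581847\right) = \left(192946 - 1562811\right) 1381109 = \left(-1369865\right) 1381109 = -1891932880285$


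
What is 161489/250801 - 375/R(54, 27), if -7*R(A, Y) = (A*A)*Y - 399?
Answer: 4436090154/6548664911 ≈ 0.67740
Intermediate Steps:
R(A, Y) = 57 - Y*A**2/7 (R(A, Y) = -((A*A)*Y - 399)/7 = -(A**2*Y - 399)/7 = -(Y*A**2 - 399)/7 = -(-399 + Y*A**2)/7 = 57 - Y*A**2/7)
161489/250801 - 375/R(54, 27) = 161489/250801 - 375/(57 - 1/7*27*54**2) = 161489*(1/250801) - 375/(57 - 1/7*27*2916) = 161489/250801 - 375/(57 - 78732/7) = 161489/250801 - 375/(-78333/7) = 161489/250801 - 375*(-7/78333) = 161489/250801 + 875/26111 = 4436090154/6548664911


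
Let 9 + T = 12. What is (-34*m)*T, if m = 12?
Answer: -1224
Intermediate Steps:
T = 3 (T = -9 + 12 = 3)
(-34*m)*T = -34*12*3 = -408*3 = -1224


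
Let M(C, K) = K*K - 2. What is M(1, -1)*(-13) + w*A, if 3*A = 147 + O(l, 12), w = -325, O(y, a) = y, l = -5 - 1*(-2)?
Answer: -15587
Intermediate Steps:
M(C, K) = -2 + K² (M(C, K) = K² - 2 = -2 + K²)
l = -3 (l = -5 + 2 = -3)
A = 48 (A = (147 - 3)/3 = (⅓)*144 = 48)
M(1, -1)*(-13) + w*A = (-2 + (-1)²)*(-13) - 325*48 = (-2 + 1)*(-13) - 15600 = -1*(-13) - 15600 = 13 - 15600 = -15587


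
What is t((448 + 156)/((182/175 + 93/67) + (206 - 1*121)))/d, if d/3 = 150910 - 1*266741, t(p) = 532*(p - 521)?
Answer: 20025698812/25443784953 ≈ 0.78706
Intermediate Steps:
t(p) = -277172 + 532*p (t(p) = 532*(-521 + p) = -277172 + 532*p)
d = -347493 (d = 3*(150910 - 1*266741) = 3*(150910 - 266741) = 3*(-115831) = -347493)
t((448 + 156)/((182/175 + 93/67) + (206 - 1*121)))/d = (-277172 + 532*((448 + 156)/((182/175 + 93/67) + (206 - 1*121))))/(-347493) = (-277172 + 532*(604/((182*(1/175) + 93*(1/67)) + (206 - 121))))*(-1/347493) = (-277172 + 532*(604/((26/25 + 93/67) + 85)))*(-1/347493) = (-277172 + 532*(604/(4067/1675 + 85)))*(-1/347493) = (-277172 + 532*(604/(146442/1675)))*(-1/347493) = (-277172 + 532*(604*(1675/146442)))*(-1/347493) = (-277172 + 532*(505850/73221))*(-1/347493) = (-277172 + 269112200/73221)*(-1/347493) = -20025698812/73221*(-1/347493) = 20025698812/25443784953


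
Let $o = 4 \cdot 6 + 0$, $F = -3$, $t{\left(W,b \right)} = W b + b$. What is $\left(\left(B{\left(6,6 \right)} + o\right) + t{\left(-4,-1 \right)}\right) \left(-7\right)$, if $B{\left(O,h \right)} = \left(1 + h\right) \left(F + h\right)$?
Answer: $-336$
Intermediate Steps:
$t{\left(W,b \right)} = b + W b$
$B{\left(O,h \right)} = \left(1 + h\right) \left(-3 + h\right)$
$o = 24$ ($o = 24 + 0 = 24$)
$\left(\left(B{\left(6,6 \right)} + o\right) + t{\left(-4,-1 \right)}\right) \left(-7\right) = \left(\left(\left(-3 + 6^{2} - 12\right) + 24\right) - \left(1 - 4\right)\right) \left(-7\right) = \left(\left(\left(-3 + 36 - 12\right) + 24\right) - -3\right) \left(-7\right) = \left(\left(21 + 24\right) + 3\right) \left(-7\right) = \left(45 + 3\right) \left(-7\right) = 48 \left(-7\right) = -336$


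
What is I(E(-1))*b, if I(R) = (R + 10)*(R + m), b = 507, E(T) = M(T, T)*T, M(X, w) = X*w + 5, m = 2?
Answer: -8112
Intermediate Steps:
M(X, w) = 5 + X*w
E(T) = T*(5 + T**2) (E(T) = (5 + T*T)*T = (5 + T**2)*T = T*(5 + T**2))
I(R) = (2 + R)*(10 + R) (I(R) = (R + 10)*(R + 2) = (10 + R)*(2 + R) = (2 + R)*(10 + R))
I(E(-1))*b = (20 + (-(5 + (-1)**2))**2 + 12*(-(5 + (-1)**2)))*507 = (20 + (-(5 + 1))**2 + 12*(-(5 + 1)))*507 = (20 + (-1*6)**2 + 12*(-1*6))*507 = (20 + (-6)**2 + 12*(-6))*507 = (20 + 36 - 72)*507 = -16*507 = -8112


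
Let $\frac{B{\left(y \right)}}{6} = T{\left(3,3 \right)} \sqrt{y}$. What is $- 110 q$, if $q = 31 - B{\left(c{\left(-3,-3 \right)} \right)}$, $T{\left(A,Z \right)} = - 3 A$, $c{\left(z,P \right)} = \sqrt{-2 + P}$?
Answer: $-3410 - 5940 \sqrt[4]{-5} \approx -9690.8 - 6280.8 i$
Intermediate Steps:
$B{\left(y \right)} = - 54 \sqrt{y}$ ($B{\left(y \right)} = 6 \left(-3\right) 3 \sqrt{y} = 6 \left(- 9 \sqrt{y}\right) = - 54 \sqrt{y}$)
$q = 31 + 54 \sqrt[4]{5} \sqrt{i}$ ($q = 31 - - 54 \sqrt{\sqrt{-2 - 3}} = 31 - - 54 \sqrt{\sqrt{-5}} = 31 - - 54 \sqrt{i \sqrt{5}} = 31 - - 54 \sqrt[4]{5} \sqrt{i} = 31 + 54 \sqrt[4]{5} \sqrt{i} \approx 88.098 + 57.098 i$)
$- 110 q = - 110 \left(31 + 54 \sqrt[4]{-5}\right) = -3410 - 5940 \sqrt[4]{-5}$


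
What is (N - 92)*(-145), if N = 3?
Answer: 12905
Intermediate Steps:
(N - 92)*(-145) = (3 - 92)*(-145) = -89*(-145) = 12905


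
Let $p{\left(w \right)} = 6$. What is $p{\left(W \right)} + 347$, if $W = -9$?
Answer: $353$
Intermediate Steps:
$p{\left(W \right)} + 347 = 6 + 347 = 353$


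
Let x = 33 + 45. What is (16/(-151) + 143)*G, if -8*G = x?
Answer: -841503/604 ≈ -1393.2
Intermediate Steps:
x = 78
G = -39/4 (G = -1/8*78 = -39/4 ≈ -9.7500)
(16/(-151) + 143)*G = (16/(-151) + 143)*(-39/4) = (16*(-1/151) + 143)*(-39/4) = (-16/151 + 143)*(-39/4) = (21577/151)*(-39/4) = -841503/604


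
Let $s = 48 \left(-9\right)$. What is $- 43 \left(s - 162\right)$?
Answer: $25542$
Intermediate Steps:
$s = -432$
$- 43 \left(s - 162\right) = - 43 \left(-432 - 162\right) = \left(-43\right) \left(-594\right) = 25542$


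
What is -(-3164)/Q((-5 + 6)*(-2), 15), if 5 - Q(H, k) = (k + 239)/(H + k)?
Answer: -5876/27 ≈ -217.63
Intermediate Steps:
Q(H, k) = 5 - (239 + k)/(H + k) (Q(H, k) = 5 - (k + 239)/(H + k) = 5 - (239 + k)/(H + k))
-(-3164)/Q((-5 + 6)*(-2), 15) = -(-3164)/((-239 + 4*15 + 5*((-5 + 6)*(-2)))/((-5 + 6)*(-2) + 15)) = -(-3164)/((-239 + 60 + 5*(1*(-2)))/(1*(-2) + 15)) = -(-3164)/((-239 + 60 + 5*(-2))/(-2 + 15)) = -(-3164)/((-239 + 60 - 10)/13) = -(-3164)/((1/13)*(-189)) = -(-3164)/(-189/13) = -(-3164)*(-13)/189 = -1*5876/27 = -5876/27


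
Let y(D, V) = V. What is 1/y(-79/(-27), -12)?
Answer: -1/12 ≈ -0.083333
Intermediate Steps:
1/y(-79/(-27), -12) = 1/(-12) = -1/12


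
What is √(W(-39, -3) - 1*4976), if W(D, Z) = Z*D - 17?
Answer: 2*I*√1219 ≈ 69.828*I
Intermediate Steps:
W(D, Z) = -17 + D*Z (W(D, Z) = D*Z - 17 = -17 + D*Z)
√(W(-39, -3) - 1*4976) = √((-17 - 39*(-3)) - 1*4976) = √((-17 + 117) - 4976) = √(100 - 4976) = √(-4876) = 2*I*√1219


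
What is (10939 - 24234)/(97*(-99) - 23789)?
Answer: 13295/33392 ≈ 0.39815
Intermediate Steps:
(10939 - 24234)/(97*(-99) - 23789) = -13295/(-9603 - 23789) = -13295/(-33392) = -13295*(-1/33392) = 13295/33392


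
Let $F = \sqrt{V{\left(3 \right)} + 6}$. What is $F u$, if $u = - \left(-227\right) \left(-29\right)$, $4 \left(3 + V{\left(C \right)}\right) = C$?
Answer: $- \frac{6583 \sqrt{15}}{2} \approx -12748.0$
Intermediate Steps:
$V{\left(C \right)} = -3 + \frac{C}{4}$
$u = -6583$ ($u = \left(-1\right) 6583 = -6583$)
$F = \frac{\sqrt{15}}{2}$ ($F = \sqrt{\left(-3 + \frac{1}{4} \cdot 3\right) + 6} = \sqrt{\left(-3 + \frac{3}{4}\right) + 6} = \sqrt{- \frac{9}{4} + 6} = \sqrt{\frac{15}{4}} = \frac{\sqrt{15}}{2} \approx 1.9365$)
$F u = \frac{\sqrt{15}}{2} \left(-6583\right) = - \frac{6583 \sqrt{15}}{2}$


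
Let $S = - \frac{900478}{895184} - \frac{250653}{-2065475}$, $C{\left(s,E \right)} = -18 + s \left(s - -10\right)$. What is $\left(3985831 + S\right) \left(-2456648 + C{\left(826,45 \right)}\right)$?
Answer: $- \frac{650794254594017906572863}{92449008620} \approx -7.0395 \cdot 10^{12}$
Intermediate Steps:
$C{\left(s,E \right)} = -18 + s \left(10 + s\right)$ ($C{\left(s,E \right)} = -18 + s \left(s + 10\right) = -18 + s \left(10 + s\right)$)
$S = - \frac{817767120949}{924490086200}$ ($S = \left(-900478\right) \frac{1}{895184} - - \frac{250653}{2065475} = - \frac{450239}{447592} + \frac{250653}{2065475} = - \frac{817767120949}{924490086200} \approx -0.88456$)
$\left(3985831 + S\right) \left(-2456648 + C{\left(826,45 \right)}\right) = \left(3985831 - \frac{817767120949}{924490086200}\right) \left(-2456648 + \left(-18 + 826^{2} + 10 \cdot 826\right)\right) = \frac{3684860427001511251 \left(-2456648 + \left(-18 + 682276 + 8260\right)\right)}{924490086200} = \frac{3684860427001511251 \left(-2456648 + 690518\right)}{924490086200} = \frac{3684860427001511251}{924490086200} \left(-1766130\right) = - \frac{650794254594017906572863}{92449008620}$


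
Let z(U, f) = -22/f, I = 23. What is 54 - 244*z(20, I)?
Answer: 6610/23 ≈ 287.39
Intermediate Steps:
54 - 244*z(20, I) = 54 - (-5368)/23 = 54 - 244*(-22/23) = 54 + 5368/23 = 6610/23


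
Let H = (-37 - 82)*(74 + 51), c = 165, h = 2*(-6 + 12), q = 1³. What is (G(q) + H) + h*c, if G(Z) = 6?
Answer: -12889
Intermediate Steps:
q = 1
h = 12 (h = 2*6 = 12)
H = -14875 (H = -119*125 = -14875)
(G(q) + H) + h*c = (6 - 14875) + 12*165 = -14869 + 1980 = -12889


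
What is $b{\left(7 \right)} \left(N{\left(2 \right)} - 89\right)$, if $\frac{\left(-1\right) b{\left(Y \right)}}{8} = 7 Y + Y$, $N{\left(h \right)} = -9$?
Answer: $43904$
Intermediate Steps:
$b{\left(Y \right)} = - 64 Y$ ($b{\left(Y \right)} = - 8 \left(7 Y + Y\right) = - 8 \cdot 8 Y = - 64 Y$)
$b{\left(7 \right)} \left(N{\left(2 \right)} - 89\right) = \left(-64\right) 7 \left(-9 - 89\right) = \left(-448\right) \left(-98\right) = 43904$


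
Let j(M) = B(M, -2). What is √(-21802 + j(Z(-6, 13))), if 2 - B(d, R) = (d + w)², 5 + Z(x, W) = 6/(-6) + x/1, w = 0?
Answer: 2*I*√5486 ≈ 148.14*I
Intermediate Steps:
Z(x, W) = -6 + x (Z(x, W) = -5 + (6/(-6) + x/1) = -5 + (6*(-⅙) + x*1) = -5 + (-1 + x) = -6 + x)
B(d, R) = 2 - d² (B(d, R) = 2 - (d + 0)² = 2 - d²)
j(M) = 2 - M²
√(-21802 + j(Z(-6, 13))) = √(-21802 + (2 - (-6 - 6)²)) = √(-21802 + (2 - 1*(-12)²)) = √(-21802 + (2 - 1*144)) = √(-21802 + (2 - 144)) = √(-21802 - 142) = √(-21944) = 2*I*√5486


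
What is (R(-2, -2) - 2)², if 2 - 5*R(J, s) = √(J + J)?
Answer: 12/5 + 32*I/25 ≈ 2.4 + 1.28*I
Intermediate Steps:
R(J, s) = ⅖ - √2*√J/5 (R(J, s) = ⅖ - √(J + J)/5 = ⅖ - √2*√J/5)
(R(-2, -2) - 2)² = ((⅖ - √2*√(-2)/5) - 2)² = ((⅖ - √2*I*√2/5) - 2)² = ((⅖ - 2*I/5) - 2)² = (-8/5 - 2*I/5)²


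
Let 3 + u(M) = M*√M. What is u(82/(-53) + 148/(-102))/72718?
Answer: -3/72718 - 8104*I*√5476278/265646453031 ≈ -4.1255e-5 - 7.139e-5*I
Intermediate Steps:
u(M) = -3 + M^(3/2) (u(M) = -3 + M*√M = -3 + M^(3/2))
u(82/(-53) + 148/(-102))/72718 = (-3 + (82/(-53) + 148/(-102))^(3/2))/72718 = (-3 + (82*(-1/53) + 148*(-1/102))^(3/2))*(1/72718) = (-3 + (-82/53 - 74/51)^(3/2))*(1/72718) = (-3 + (-8104/2703)^(3/2))*(1/72718) = (-3 - 16208*I*√5476278/7306209)*(1/72718) = -3/72718 - 8104*I*√5476278/265646453031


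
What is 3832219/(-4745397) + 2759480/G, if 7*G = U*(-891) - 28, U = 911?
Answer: -94774520091571/3851976361413 ≈ -24.604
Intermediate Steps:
G = -811729/7 (G = (911*(-891) - 28)/7 = (-811701 - 28)/7 = (⅐)*(-811729) = -811729/7 ≈ -1.1596e+5)
3832219/(-4745397) + 2759480/G = 3832219/(-4745397) + 2759480/(-811729/7) = 3832219*(-1/4745397) + 2759480*(-7/811729) = -3832219/4745397 - 19316360/811729 = -94774520091571/3851976361413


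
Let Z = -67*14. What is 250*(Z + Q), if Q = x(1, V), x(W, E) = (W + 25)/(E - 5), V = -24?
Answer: -6807000/29 ≈ -2.3472e+5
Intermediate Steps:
x(W, E) = (25 + W)/(-5 + E)
Z = -938
Q = -26/29 (Q = (25 + 1)/(-5 - 24) = 26/(-29) = -1/29*26 = -26/29 ≈ -0.89655)
250*(Z + Q) = 250*(-938 - 26/29) = 250*(-27228/29) = -6807000/29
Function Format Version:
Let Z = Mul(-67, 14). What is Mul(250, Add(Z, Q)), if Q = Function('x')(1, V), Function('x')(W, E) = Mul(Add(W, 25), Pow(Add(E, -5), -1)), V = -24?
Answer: Rational(-6807000, 29) ≈ -2.3472e+5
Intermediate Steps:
Function('x')(W, E) = Mul(Pow(Add(-5, E), -1), Add(25, W)) (Function('x')(W, E) = Mul(Add(25, W), Pow(Add(-5, E), -1)) = Mul(Pow(Add(-5, E), -1), Add(25, W)))
Z = -938
Q = Rational(-26, 29) (Q = Mul(Pow(Add(-5, -24), -1), Add(25, 1)) = Mul(Pow(-29, -1), 26) = Mul(Rational(-1, 29), 26) = Rational(-26, 29) ≈ -0.89655)
Mul(250, Add(Z, Q)) = Mul(250, Add(-938, Rational(-26, 29))) = Mul(250, Rational(-27228, 29)) = Rational(-6807000, 29)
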